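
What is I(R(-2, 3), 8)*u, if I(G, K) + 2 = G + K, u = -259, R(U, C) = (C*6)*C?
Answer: -15540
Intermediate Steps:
R(U, C) = 6*C² (R(U, C) = (6*C)*C = 6*C²)
I(G, K) = -2 + G + K (I(G, K) = -2 + (G + K) = -2 + G + K)
I(R(-2, 3), 8)*u = (-2 + 6*3² + 8)*(-259) = (-2 + 6*9 + 8)*(-259) = (-2 + 54 + 8)*(-259) = 60*(-259) = -15540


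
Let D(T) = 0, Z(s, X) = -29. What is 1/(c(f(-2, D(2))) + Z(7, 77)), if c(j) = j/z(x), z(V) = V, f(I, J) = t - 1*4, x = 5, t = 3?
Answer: -5/146 ≈ -0.034247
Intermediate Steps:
f(I, J) = -1 (f(I, J) = 3 - 1*4 = 3 - 4 = -1)
c(j) = j/5
1/(c(f(-2, D(2))) + Z(7, 77)) = 1/((⅕)*(-1) - 29) = 1/(-⅕ - 29) = 1/(-146/5) = -5/146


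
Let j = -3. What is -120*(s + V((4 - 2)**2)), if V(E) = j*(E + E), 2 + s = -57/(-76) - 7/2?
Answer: 3450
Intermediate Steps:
s = -19/4 (s = -2 + (-57/(-76) - 7/2) = -2 + (-57*(-1/76) - 7*1/2) = -2 + (3/4 - 7/2) = -2 - 11/4 = -19/4 ≈ -4.7500)
V(E) = -6*E (V(E) = -3*(E + E) = -6*E)
-120*(s + V((4 - 2)**2)) = -120*(-19/4 - 6*(4 - 2)**2) = -120*(-19/4 - 6*2**2) = -120*(-19/4 - 6*4) = -120*(-19/4 - 24) = -120*(-115/4) = 3450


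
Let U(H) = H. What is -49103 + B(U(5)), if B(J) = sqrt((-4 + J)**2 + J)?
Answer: -49103 + sqrt(6) ≈ -49101.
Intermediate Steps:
B(J) = sqrt(J + (-4 + J)**2)
-49103 + B(U(5)) = -49103 + sqrt(5 + (-4 + 5)**2) = -49103 + sqrt(5 + 1**2) = -49103 + sqrt(5 + 1) = -49103 + sqrt(6)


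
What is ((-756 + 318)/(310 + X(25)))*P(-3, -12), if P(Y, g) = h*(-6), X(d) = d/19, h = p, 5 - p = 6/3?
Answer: 149796/5915 ≈ 25.325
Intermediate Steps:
p = 3 (p = 5 - 6/3 = 5 - 1*2 = 5 - 2 = 3)
h = 3
X(d) = d/19 (X(d) = d*(1/19) = d/19)
P(Y, g) = -18 (P(Y, g) = 3*(-6) = -18)
((-756 + 318)/(310 + X(25)))*P(-3, -12) = ((-756 + 318)/(310 + (1/19)*25))*(-18) = -438/(310 + 25/19)*(-18) = -438/5915/19*(-18) = -438*19/5915*(-18) = -8322/5915*(-18) = 149796/5915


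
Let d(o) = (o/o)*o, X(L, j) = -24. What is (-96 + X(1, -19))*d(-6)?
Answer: 720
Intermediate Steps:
d(o) = o (d(o) = 1*o = o)
(-96 + X(1, -19))*d(-6) = (-96 - 24)*(-6) = -120*(-6) = 720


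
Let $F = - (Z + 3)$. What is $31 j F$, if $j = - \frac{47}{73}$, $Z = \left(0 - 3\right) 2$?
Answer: $- \frac{4371}{73} \approx -59.877$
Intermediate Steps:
$Z = -6$ ($Z = \left(-3\right) 2 = -6$)
$j = - \frac{47}{73}$ ($j = \left(-47\right) \frac{1}{73} = - \frac{47}{73} \approx -0.64384$)
$F = 3$ ($F = - (-6 + 3) = \left(-1\right) \left(-3\right) = 3$)
$31 j F = 31 \left(- \frac{47}{73}\right) 3 = \left(- \frac{1457}{73}\right) 3 = - \frac{4371}{73}$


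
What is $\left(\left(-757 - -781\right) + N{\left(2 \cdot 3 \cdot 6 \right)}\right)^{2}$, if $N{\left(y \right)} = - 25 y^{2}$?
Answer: $1048205376$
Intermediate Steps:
$\left(\left(-757 - -781\right) + N{\left(2 \cdot 3 \cdot 6 \right)}\right)^{2} = \left(\left(-757 - -781\right) - 25 \left(2 \cdot 3 \cdot 6\right)^{2}\right)^{2} = \left(\left(-757 + 781\right) - 25 \left(6 \cdot 6\right)^{2}\right)^{2} = \left(24 - 25 \cdot 36^{2}\right)^{2} = \left(24 - 32400\right)^{2} = \left(-32376\right)^{2} = 1048205376$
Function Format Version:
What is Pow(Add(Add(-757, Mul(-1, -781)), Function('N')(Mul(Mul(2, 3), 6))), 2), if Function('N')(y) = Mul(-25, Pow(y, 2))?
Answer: 1048205376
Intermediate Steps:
Pow(Add(Add(-757, Mul(-1, -781)), Function('N')(Mul(Mul(2, 3), 6))), 2) = Pow(Add(Add(-757, Mul(-1, -781)), Mul(-25, Pow(Mul(Mul(2, 3), 6), 2))), 2) = Pow(Add(Add(-757, 781), Mul(-25, Pow(Mul(6, 6), 2))), 2) = Pow(Add(24, Mul(-25, Pow(36, 2))), 2) = Pow(Add(24, Mul(-25, 1296)), 2) = Pow(Add(24, -32400), 2) = Pow(-32376, 2) = 1048205376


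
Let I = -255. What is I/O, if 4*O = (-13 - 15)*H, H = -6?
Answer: -85/14 ≈ -6.0714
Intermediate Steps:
O = 42 (O = ((-13 - 15)*(-6))/4 = (-28*(-6))/4 = (¼)*168 = 42)
I/O = -255/42 = -255*1/42 = -85/14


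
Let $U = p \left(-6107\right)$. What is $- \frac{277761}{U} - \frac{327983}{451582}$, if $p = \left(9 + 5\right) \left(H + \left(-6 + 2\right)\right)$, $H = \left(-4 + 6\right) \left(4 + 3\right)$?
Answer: $- \frac{77493518719}{193046789180} \approx -0.40142$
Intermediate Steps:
$H = 14$ ($H = 2 \cdot 7 = 14$)
$p = 140$ ($p = \left(9 + 5\right) \left(14 + \left(-6 + 2\right)\right) = 14 \left(14 - 4\right) = 14 \cdot 10 = 140$)
$U = -854980$ ($U = 140 \left(-6107\right) = -854980$)
$- \frac{277761}{U} - \frac{327983}{451582} = - \frac{277761}{-854980} - \frac{327983}{451582} = \left(-277761\right) \left(- \frac{1}{854980}\right) - \frac{327983}{451582} = \frac{277761}{854980} - \frac{327983}{451582} = - \frac{77493518719}{193046789180}$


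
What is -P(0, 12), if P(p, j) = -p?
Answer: 0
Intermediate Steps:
-P(0, 12) = -(-1)*0 = -1*0 = 0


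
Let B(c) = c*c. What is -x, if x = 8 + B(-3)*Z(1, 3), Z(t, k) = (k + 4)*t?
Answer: -71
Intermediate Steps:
Z(t, k) = t*(4 + k) (Z(t, k) = (4 + k)*t = t*(4 + k))
B(c) = c**2
x = 71 (x = 8 + (-3)**2*(1*(4 + 3)) = 8 + 9*(1*7) = 8 + 9*7 = 8 + 63 = 71)
-x = -1*71 = -71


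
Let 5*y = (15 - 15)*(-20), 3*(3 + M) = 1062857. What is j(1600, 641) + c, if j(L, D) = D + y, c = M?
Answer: 1064771/3 ≈ 3.5492e+5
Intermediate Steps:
M = 1062848/3 (M = -3 + (⅓)*1062857 = -3 + 1062857/3 = 1062848/3 ≈ 3.5428e+5)
c = 1062848/3 ≈ 3.5428e+5
y = 0 (y = ((15 - 15)*(-20))/5 = (0*(-20))/5 = (⅕)*0 = 0)
j(L, D) = D (j(L, D) = D + 0 = D)
j(1600, 641) + c = 641 + 1062848/3 = 1064771/3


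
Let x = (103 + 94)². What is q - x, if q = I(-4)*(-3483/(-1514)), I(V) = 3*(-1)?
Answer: -58767275/1514 ≈ -38816.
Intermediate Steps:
I(V) = -3
x = 38809 (x = 197² = 38809)
q = -10449/1514 (q = -(-10449)/(-1514) = -(-10449)*(-1)/1514 = -3*3483/1514 = -10449/1514 ≈ -6.9016)
q - x = -10449/1514 - 1*38809 = -10449/1514 - 38809 = -58767275/1514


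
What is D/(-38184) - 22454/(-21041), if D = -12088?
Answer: 138965893/100428693 ≈ 1.3837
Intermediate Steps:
D/(-38184) - 22454/(-21041) = -12088/(-38184) - 22454/(-21041) = -12088*(-1/38184) - 22454*(-1/21041) = 1511/4773 + 22454/21041 = 138965893/100428693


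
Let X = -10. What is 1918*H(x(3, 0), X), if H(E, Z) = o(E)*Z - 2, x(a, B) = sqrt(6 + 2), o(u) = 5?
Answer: -99736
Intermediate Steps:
x(a, B) = 2*sqrt(2) (x(a, B) = sqrt(8) = 2*sqrt(2))
H(E, Z) = -2 + 5*Z (H(E, Z) = 5*Z - 2 = -2 + 5*Z)
1918*H(x(3, 0), X) = 1918*(-2 + 5*(-10)) = 1918*(-2 - 50) = 1918*(-52) = -99736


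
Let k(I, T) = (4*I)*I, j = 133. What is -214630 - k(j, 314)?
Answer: -285386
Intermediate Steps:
k(I, T) = 4*I**2
-214630 - k(j, 314) = -214630 - 4*133**2 = -214630 - 4*17689 = -214630 - 1*70756 = -214630 - 70756 = -285386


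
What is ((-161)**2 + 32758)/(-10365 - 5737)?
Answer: -58679/16102 ≈ -3.6442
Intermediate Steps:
((-161)**2 + 32758)/(-10365 - 5737) = (25921 + 32758)/(-16102) = 58679*(-1/16102) = -58679/16102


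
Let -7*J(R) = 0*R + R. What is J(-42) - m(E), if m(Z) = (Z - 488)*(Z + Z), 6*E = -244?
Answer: -386930/9 ≈ -42992.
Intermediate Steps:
E = -122/3 (E = (⅙)*(-244) = -122/3 ≈ -40.667)
m(Z) = 2*Z*(-488 + Z) (m(Z) = (-488 + Z)*(2*Z) = 2*Z*(-488 + Z))
J(R) = -R/7 (J(R) = -(0*R + R)/7 = -(0 + R)/7 = -R/7)
J(-42) - m(E) = -⅐*(-42) - 2*(-122)*(-488 - 122/3)/3 = 6 - 2*(-122)*(-1586)/(3*3) = 6 - 1*386984/9 = 6 - 386984/9 = -386930/9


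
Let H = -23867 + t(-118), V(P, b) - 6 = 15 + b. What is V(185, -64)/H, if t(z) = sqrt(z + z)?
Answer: 1026281/569633925 + 86*I*sqrt(59)/569633925 ≈ 0.0018017 + 1.1597e-6*I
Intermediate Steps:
V(P, b) = 21 + b (V(P, b) = 6 + (15 + b) = 21 + b)
t(z) = sqrt(2)*sqrt(z) (t(z) = sqrt(2*z) = sqrt(2)*sqrt(z))
H = -23867 + 2*I*sqrt(59) (H = -23867 + sqrt(2)*sqrt(-118) = -23867 + sqrt(2)*(I*sqrt(118)) = -23867 + 2*I*sqrt(59) ≈ -23867.0 + 15.362*I)
V(185, -64)/H = (21 - 64)/(-23867 + 2*I*sqrt(59)) = -43/(-23867 + 2*I*sqrt(59))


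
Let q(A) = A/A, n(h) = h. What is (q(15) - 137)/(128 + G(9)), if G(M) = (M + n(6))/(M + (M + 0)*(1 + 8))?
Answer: -816/769 ≈ -1.0611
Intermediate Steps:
G(M) = (6 + M)/(10*M) (G(M) = (M + 6)/(M + (M + 0)*(1 + 8)) = (6 + M)/(M + M*9) = (6 + M)/(M + 9*M) = (6 + M)/((10*M)) = (6 + M)*(1/(10*M)) = (6 + M)/(10*M))
q(A) = 1
(q(15) - 137)/(128 + G(9)) = (1 - 137)/(128 + (⅒)*(6 + 9)/9) = -136/(128 + (⅒)*(⅑)*15) = -136/(128 + ⅙) = -136/769/6 = -136*6/769 = -816/769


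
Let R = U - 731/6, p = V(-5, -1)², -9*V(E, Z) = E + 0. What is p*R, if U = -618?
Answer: -110975/486 ≈ -228.34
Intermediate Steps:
V(E, Z) = -E/9 (V(E, Z) = -(E + 0)/9 = -E/9)
p = 25/81 (p = (-⅑*(-5))² = (5/9)² = 25/81 ≈ 0.30864)
R = -4439/6 (R = -618 - 731/6 = -4439/6 ≈ -739.83)
p*R = (25/81)*(-4439/6) = -110975/486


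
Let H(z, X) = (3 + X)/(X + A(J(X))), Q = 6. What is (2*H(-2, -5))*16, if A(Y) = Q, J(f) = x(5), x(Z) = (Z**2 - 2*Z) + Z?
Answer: -64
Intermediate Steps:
x(Z) = Z**2 - Z
J(f) = 20 (J(f) = 5*(-1 + 5) = 5*4 = 20)
A(Y) = 6
H(z, X) = (3 + X)/(6 + X) (H(z, X) = (3 + X)/(X + 6) = (3 + X)/(6 + X))
(2*H(-2, -5))*16 = (2*((3 - 5)/(6 - 5)))*16 = (2*(-2/1))*16 = (2*(1*(-2)))*16 = (2*(-2))*16 = -4*16 = -64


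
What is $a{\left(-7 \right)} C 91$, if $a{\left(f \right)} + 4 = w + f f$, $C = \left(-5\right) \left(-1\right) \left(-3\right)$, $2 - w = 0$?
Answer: $-64155$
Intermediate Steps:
$w = 2$ ($w = 2 - 0 = 2 + 0 = 2$)
$C = -15$ ($C = 5 \left(-3\right) = -15$)
$a{\left(f \right)} = -2 + f^{2}$ ($a{\left(f \right)} = -4 + \left(2 + f f\right) = -4 + \left(2 + f^{2}\right) = -2 + f^{2}$)
$a{\left(-7 \right)} C 91 = \left(-2 + \left(-7\right)^{2}\right) \left(-15\right) 91 = \left(-2 + 49\right) \left(-15\right) 91 = 47 \left(-15\right) 91 = \left(-705\right) 91 = -64155$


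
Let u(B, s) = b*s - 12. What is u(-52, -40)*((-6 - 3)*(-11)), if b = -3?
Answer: 10692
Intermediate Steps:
u(B, s) = -12 - 3*s (u(B, s) = -3*s - 12 = -12 - 3*s)
u(-52, -40)*((-6 - 3)*(-11)) = (-12 - 3*(-40))*((-6 - 3)*(-11)) = (-12 + 120)*(-9*(-11)) = 108*99 = 10692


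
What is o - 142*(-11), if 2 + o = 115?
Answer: 1675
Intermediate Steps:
o = 113 (o = -2 + 115 = 113)
o - 142*(-11) = 113 - 142*(-11) = 113 + 1562 = 1675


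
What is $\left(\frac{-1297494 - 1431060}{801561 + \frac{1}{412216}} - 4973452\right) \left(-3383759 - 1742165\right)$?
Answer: $\frac{8423485139038567065813232}{330416269177} \approx 2.5494 \cdot 10^{13}$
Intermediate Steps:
$\left(\frac{-1297494 - 1431060}{801561 + \frac{1}{412216}} - 4973452\right) \left(-3383759 - 1742165\right) = \left(- \frac{2728554}{801561 + \frac{1}{412216}} - 4973452\right) \left(-5125924\right) = \left(- \frac{2728554}{\frac{330416269177}{412216}} - 4973452\right) \left(-5125924\right) = \left(\left(-2728554\right) \frac{412216}{330416269177} - 4973452\right) \left(-5125924\right) = \left(- \frac{1124753615664}{330416269177} - 4973452\right) \left(-5125924\right) = \left(- \frac{1643310579524504668}{330416269177}\right) \left(-5125924\right) = \frac{8423485139038567065813232}{330416269177}$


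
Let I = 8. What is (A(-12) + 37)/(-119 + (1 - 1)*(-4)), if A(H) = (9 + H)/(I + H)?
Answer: -151/476 ≈ -0.31723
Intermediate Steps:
A(H) = (9 + H)/(8 + H)
(A(-12) + 37)/(-119 + (1 - 1)*(-4)) = ((9 - 12)/(8 - 12) + 37)/(-119 + (1 - 1)*(-4)) = (-3/(-4) + 37)/(-119 + 0*(-4)) = (-¼*(-3) + 37)/(-119 + 0) = (¾ + 37)/(-119) = (151/4)*(-1/119) = -151/476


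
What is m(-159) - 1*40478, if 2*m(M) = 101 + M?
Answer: -40507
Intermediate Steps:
m(M) = 101/2 + M/2 (m(M) = (101 + M)/2 = 101/2 + M/2)
m(-159) - 1*40478 = (101/2 + (½)*(-159)) - 1*40478 = (101/2 - 159/2) - 40478 = -29 - 40478 = -40507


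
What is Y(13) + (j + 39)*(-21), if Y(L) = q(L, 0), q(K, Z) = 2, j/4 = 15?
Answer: -2077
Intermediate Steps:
j = 60 (j = 4*15 = 60)
Y(L) = 2
Y(13) + (j + 39)*(-21) = 2 + (60 + 39)*(-21) = 2 + 99*(-21) = 2 - 2079 = -2077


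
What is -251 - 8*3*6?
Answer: -395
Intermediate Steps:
-251 - 8*3*6 = -251 - 24*6 = -251 - 1*144 = -251 - 144 = -395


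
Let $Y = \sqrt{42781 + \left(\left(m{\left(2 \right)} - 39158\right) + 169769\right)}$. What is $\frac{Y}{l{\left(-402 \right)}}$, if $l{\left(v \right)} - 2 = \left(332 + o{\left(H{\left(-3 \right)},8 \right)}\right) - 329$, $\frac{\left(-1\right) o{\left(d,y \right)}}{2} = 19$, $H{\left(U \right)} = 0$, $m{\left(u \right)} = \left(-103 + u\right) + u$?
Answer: $- \frac{\sqrt{173293}}{33} \approx -12.615$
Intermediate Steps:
$m{\left(u \right)} = -103 + 2 u$
$o{\left(d,y \right)} = -38$ ($o{\left(d,y \right)} = \left(-2\right) 19 = -38$)
$l{\left(v \right)} = -33$ ($l{\left(v \right)} = 2 + \left(\left(332 - 38\right) - 329\right) = 2 + \left(294 - 329\right) = 2 - 35 = -33$)
$Y = \sqrt{173293}$ ($Y = \sqrt{42781 + \left(\left(\left(-103 + 2 \cdot 2\right) - 39158\right) + 169769\right)} = \sqrt{42781 + \left(\left(\left(-103 + 4\right) - 39158\right) + 169769\right)} = \sqrt{42781 + \left(\left(-99 - 39158\right) + 169769\right)} = \sqrt{42781 + \left(-39257 + 169769\right)} = \sqrt{42781 + 130512} = \sqrt{173293} \approx 416.28$)
$\frac{Y}{l{\left(-402 \right)}} = \frac{\sqrt{173293}}{-33} = \sqrt{173293} \left(- \frac{1}{33}\right) = - \frac{\sqrt{173293}}{33}$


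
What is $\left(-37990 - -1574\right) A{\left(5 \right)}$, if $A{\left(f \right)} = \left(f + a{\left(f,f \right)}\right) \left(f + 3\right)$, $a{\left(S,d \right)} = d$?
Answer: $-2913280$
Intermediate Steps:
$A{\left(f \right)} = 2 f \left(3 + f\right)$ ($A{\left(f \right)} = \left(f + f\right) \left(f + 3\right) = 2 f \left(3 + f\right)$)
$\left(-37990 - -1574\right) A{\left(5 \right)} = \left(-37990 - -1574\right) 2 \cdot 5 \left(3 + 5\right) = \left(-37990 + 1574\right) 2 \cdot 5 \cdot 8 = \left(-36416\right) 80 = -2913280$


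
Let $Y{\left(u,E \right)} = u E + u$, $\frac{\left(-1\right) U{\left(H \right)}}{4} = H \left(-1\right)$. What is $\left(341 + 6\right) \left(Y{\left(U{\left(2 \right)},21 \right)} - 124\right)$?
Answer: $18044$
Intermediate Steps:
$U{\left(H \right)} = 4 H$ ($U{\left(H \right)} = - 4 H \left(-1\right) = - 4 \left(- H\right) = 4 H$)
$Y{\left(u,E \right)} = u + E u$ ($Y{\left(u,E \right)} = E u + u = u + E u$)
$\left(341 + 6\right) \left(Y{\left(U{\left(2 \right)},21 \right)} - 124\right) = \left(341 + 6\right) \left(4 \cdot 2 \left(1 + 21\right) - 124\right) = 347 \left(8 \cdot 22 - 124\right) = 347 \left(176 - 124\right) = 347 \cdot 52 = 18044$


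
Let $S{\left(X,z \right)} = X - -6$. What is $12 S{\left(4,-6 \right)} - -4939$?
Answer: $5059$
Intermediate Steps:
$S{\left(X,z \right)} = 6 + X$ ($S{\left(X,z \right)} = X + 6 = 6 + X$)
$12 S{\left(4,-6 \right)} - -4939 = 12 \left(6 + 4\right) - -4939 = 12 \cdot 10 + 4939 = 120 + 4939 = 5059$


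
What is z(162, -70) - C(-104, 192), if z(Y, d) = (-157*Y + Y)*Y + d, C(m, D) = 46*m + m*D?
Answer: -4069382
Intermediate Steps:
C(m, D) = 46*m + D*m
z(Y, d) = d - 156*Y² (z(Y, d) = (-156*Y)*Y + d = -156*Y² + d = d - 156*Y²)
z(162, -70) - C(-104, 192) = (-70 - 156*162²) - (-104)*(46 + 192) = (-70 - 156*26244) - (-104)*238 = (-70 - 4094064) - 1*(-24752) = -4094134 + 24752 = -4069382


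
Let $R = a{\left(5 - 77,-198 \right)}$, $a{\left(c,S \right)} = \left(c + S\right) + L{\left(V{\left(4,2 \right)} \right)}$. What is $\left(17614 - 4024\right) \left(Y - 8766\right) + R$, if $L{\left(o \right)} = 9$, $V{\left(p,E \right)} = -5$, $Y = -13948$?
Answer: $-308683521$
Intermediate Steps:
$a{\left(c,S \right)} = 9 + S + c$ ($a{\left(c,S \right)} = \left(c + S\right) + 9 = \left(S + c\right) + 9 = 9 + S + c$)
$R = -261$ ($R = 9 - 198 + \left(5 - 77\right) = 9 - 198 - 72 = -261$)
$\left(17614 - 4024\right) \left(Y - 8766\right) + R = \left(17614 - 4024\right) \left(-13948 - 8766\right) - 261 = 13590 \left(-22714\right) - 261 = -308683260 - 261 = -308683521$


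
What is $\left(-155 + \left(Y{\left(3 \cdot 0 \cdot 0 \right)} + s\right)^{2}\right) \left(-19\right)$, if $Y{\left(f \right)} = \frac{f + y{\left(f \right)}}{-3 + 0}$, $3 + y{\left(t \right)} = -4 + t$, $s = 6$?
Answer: $\frac{14630}{9} \approx 1625.6$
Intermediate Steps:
$y{\left(t \right)} = -7 + t$ ($y{\left(t \right)} = -3 + \left(-4 + t\right) = -7 + t$)
$Y{\left(f \right)} = \frac{7}{3} - \frac{2 f}{3}$ ($Y{\left(f \right)} = \frac{f + \left(-7 + f\right)}{-3 + 0} = \frac{-7 + 2 f}{-3} = \left(-7 + 2 f\right) \left(- \frac{1}{3}\right) = \frac{7}{3} - \frac{2 f}{3}$)
$\left(-155 + \left(Y{\left(3 \cdot 0 \cdot 0 \right)} + s\right)^{2}\right) \left(-19\right) = \left(-155 + \left(\left(\frac{7}{3} - \frac{2 \cdot 3 \cdot 0 \cdot 0}{3}\right) + 6\right)^{2}\right) \left(-19\right) = \left(-155 + \left(\left(\frac{7}{3} - \frac{2 \cdot 0 \cdot 0}{3}\right) + 6\right)^{2}\right) \left(-19\right) = \left(-155 + \left(\left(\frac{7}{3} - 0\right) + 6\right)^{2}\right) \left(-19\right) = \left(-155 + \left(\left(\frac{7}{3} + 0\right) + 6\right)^{2}\right) \left(-19\right) = \left(-155 + \left(\frac{7}{3} + 6\right)^{2}\right) \left(-19\right) = \left(-155 + \left(\frac{25}{3}\right)^{2}\right) \left(-19\right) = \left(-155 + \frac{625}{9}\right) \left(-19\right) = \left(- \frac{770}{9}\right) \left(-19\right) = \frac{14630}{9}$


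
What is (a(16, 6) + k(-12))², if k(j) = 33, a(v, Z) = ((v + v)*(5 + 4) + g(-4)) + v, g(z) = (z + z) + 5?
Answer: 111556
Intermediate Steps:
g(z) = 5 + 2*z (g(z) = 2*z + 5 = 5 + 2*z)
a(v, Z) = -3 + 19*v (a(v, Z) = ((v + v)*(5 + 4) + (5 + 2*(-4))) + v = ((2*v)*9 + (5 - 8)) + v = (18*v - 3) + v = (-3 + 18*v) + v = -3 + 19*v)
(a(16, 6) + k(-12))² = ((-3 + 19*16) + 33)² = ((-3 + 304) + 33)² = (301 + 33)² = 334² = 111556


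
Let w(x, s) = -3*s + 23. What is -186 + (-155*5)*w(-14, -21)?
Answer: -66836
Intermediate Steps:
w(x, s) = 23 - 3*s
-186 + (-155*5)*w(-14, -21) = -186 + (-155*5)*(23 - 3*(-21)) = -186 - 775*(23 + 63) = -186 - 775*86 = -186 - 66650 = -66836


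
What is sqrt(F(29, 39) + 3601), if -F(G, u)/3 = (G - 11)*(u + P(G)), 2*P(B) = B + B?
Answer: I*sqrt(71) ≈ 8.4261*I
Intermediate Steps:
P(B) = B (P(B) = (B + B)/2 = (2*B)/2 = B)
F(G, u) = -3*(-11 + G)*(G + u) (F(G, u) = -3*(G - 11)*(u + G) = -3*(-11 + G)*(G + u))
sqrt(F(29, 39) + 3601) = sqrt((-3*29**2 + 33*29 + 33*39 - 3*29*39) + 3601) = sqrt((-3*841 + 957 + 1287 - 3393) + 3601) = sqrt((-2523 + 957 + 1287 - 3393) + 3601) = sqrt(-3672 + 3601) = sqrt(-71) = I*sqrt(71)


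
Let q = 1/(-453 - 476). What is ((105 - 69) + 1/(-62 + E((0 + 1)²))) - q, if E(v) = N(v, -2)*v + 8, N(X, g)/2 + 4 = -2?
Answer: 2206441/61314 ≈ 35.986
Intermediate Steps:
N(X, g) = -12 (N(X, g) = -8 + 2*(-2) = -8 - 4 = -12)
E(v) = 8 - 12*v (E(v) = -12*v + 8 = 8 - 12*v)
q = -1/929 (q = 1/(-929) = -1/929 ≈ -0.0010764)
((105 - 69) + 1/(-62 + E((0 + 1)²))) - q = ((105 - 69) + 1/(-62 + (8 - 12*(0 + 1)²))) - 1*(-1/929) = (36 + 1/(-62 + (8 - 12*1²))) + 1/929 = (36 + 1/(-62 + (8 - 12*1))) + 1/929 = (36 + 1/(-62 + (8 - 12))) + 1/929 = (36 + 1/(-62 - 4)) + 1/929 = (36 + 1/(-66)) + 1/929 = (36 - 1/66) + 1/929 = 2375/66 + 1/929 = 2206441/61314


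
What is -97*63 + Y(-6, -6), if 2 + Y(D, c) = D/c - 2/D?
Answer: -18335/3 ≈ -6111.7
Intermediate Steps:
Y(D, c) = -2 - 2/D + D/c (Y(D, c) = -2 + (D/c - 2/D) = -2 + (-2/D + D/c) = -2 - 2/D + D/c)
-97*63 + Y(-6, -6) = -97*63 + (-2 - 2/(-6) - 6/(-6)) = -6111 + (-2 - 2*(-⅙) - 6*(-⅙)) = -6111 + (-2 + ⅓ + 1) = -6111 - ⅔ = -18335/3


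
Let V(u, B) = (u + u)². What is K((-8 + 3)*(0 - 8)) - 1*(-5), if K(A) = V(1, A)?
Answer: 9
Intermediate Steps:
V(u, B) = 4*u² (V(u, B) = (2*u)² = 4*u²)
K(A) = 4 (K(A) = 4*1² = 4*1 = 4)
K((-8 + 3)*(0 - 8)) - 1*(-5) = 4 - 1*(-5) = 4 + 5 = 9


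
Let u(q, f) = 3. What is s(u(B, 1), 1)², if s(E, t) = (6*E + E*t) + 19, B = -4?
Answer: 1600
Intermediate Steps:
s(E, t) = 19 + 6*E + E*t
s(u(B, 1), 1)² = (19 + 6*3 + 3*1)² = (19 + 18 + 3)² = 40² = 1600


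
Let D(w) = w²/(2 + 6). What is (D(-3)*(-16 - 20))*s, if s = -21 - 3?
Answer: 972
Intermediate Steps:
D(w) = w²/8
s = -24
(D(-3)*(-16 - 20))*s = (((⅛)*(-3)²)*(-16 - 20))*(-24) = (((⅛)*9)*(-36))*(-24) = ((9/8)*(-36))*(-24) = -81/2*(-24) = 972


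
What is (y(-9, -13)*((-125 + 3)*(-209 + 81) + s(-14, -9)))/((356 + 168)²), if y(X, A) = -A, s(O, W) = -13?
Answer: 202839/274576 ≈ 0.73874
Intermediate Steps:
(y(-9, -13)*((-125 + 3)*(-209 + 81) + s(-14, -9)))/((356 + 168)²) = ((-1*(-13))*((-125 + 3)*(-209 + 81) - 13))/((356 + 168)²) = (13*(-122*(-128) - 13))/(524²) = (13*(15616 - 13))/274576 = (13*15603)*(1/274576) = 202839*(1/274576) = 202839/274576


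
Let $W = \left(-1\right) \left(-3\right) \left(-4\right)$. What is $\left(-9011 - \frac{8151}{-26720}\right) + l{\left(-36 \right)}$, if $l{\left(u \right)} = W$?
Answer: $- \frac{241086409}{26720} \approx -9022.7$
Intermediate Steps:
$W = -12$ ($W = 3 \left(-4\right) = -12$)
$l{\left(u \right)} = -12$
$\left(-9011 - \frac{8151}{-26720}\right) + l{\left(-36 \right)} = \left(-9011 - \frac{8151}{-26720}\right) - 12 = \left(-9011 - - \frac{8151}{26720}\right) - 12 = \left(-9011 + \frac{8151}{26720}\right) - 12 = - \frac{240765769}{26720} - 12 = - \frac{241086409}{26720}$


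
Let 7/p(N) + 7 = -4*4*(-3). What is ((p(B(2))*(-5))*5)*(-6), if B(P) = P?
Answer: 1050/41 ≈ 25.610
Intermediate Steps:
p(N) = 7/41 (p(N) = 7/(-7 - 4*4*(-3)) = 7/(-7 - 16*(-3)) = 7/(-7 + 48) = 7/41)
((p(B(2))*(-5))*5)*(-6) = (((7/41)*(-5))*5)*(-6) = -35/41*5*(-6) = -175/41*(-6) = 1050/41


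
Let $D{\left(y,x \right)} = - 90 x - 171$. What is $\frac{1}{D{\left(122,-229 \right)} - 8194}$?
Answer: $\frac{1}{12245} \approx 8.1666 \cdot 10^{-5}$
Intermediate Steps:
$D{\left(y,x \right)} = -171 - 90 x$
$\frac{1}{D{\left(122,-229 \right)} - 8194} = \frac{1}{\left(-171 - -20610\right) - 8194} = \frac{1}{\left(-171 + 20610\right) - 8194} = \frac{1}{20439 - 8194} = \frac{1}{12245}$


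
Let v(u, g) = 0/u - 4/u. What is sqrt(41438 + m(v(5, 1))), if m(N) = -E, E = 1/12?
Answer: sqrt(1491765)/6 ≈ 203.56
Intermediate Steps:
E = 1/12 ≈ 0.083333
v(u, g) = -4/u (v(u, g) = 0 - 4/u = -4/u)
m(N) = -1/12 (m(N) = -1*1/12 = -1/12)
sqrt(41438 + m(v(5, 1))) = sqrt(41438 - 1/12) = sqrt(497255/12) = sqrt(1491765)/6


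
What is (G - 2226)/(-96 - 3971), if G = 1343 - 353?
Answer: 1236/4067 ≈ 0.30391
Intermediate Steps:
G = 990
(G - 2226)/(-96 - 3971) = (990 - 2226)/(-96 - 3971) = -1236/(-4067) = -1236*(-1/4067) = 1236/4067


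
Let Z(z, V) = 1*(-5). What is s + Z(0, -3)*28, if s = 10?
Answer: -130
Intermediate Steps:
Z(z, V) = -5
s + Z(0, -3)*28 = 10 - 5*28 = 10 - 140 = -130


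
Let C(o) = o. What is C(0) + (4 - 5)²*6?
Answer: 6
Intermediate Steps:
C(0) + (4 - 5)²*6 = 0 + (4 - 5)²*6 = 0 + (-1)²*6 = 0 + 1*6 = 0 + 6 = 6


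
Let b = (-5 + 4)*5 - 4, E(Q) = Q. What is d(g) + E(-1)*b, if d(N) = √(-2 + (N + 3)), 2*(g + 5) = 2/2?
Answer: 9 + I*√14/2 ≈ 9.0 + 1.8708*I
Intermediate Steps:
g = -9/2 (g = -5 + (2/2)/2 = -5 + (2*(½))/2 = -5 + (½)*1 = -5 + ½ = -9/2 ≈ -4.5000)
b = -9 (b = -1*5 - 4 = -5 - 4 = -9)
d(N) = √(1 + N) (d(N) = √(-2 + (3 + N)) = √(1 + N))
d(g) + E(-1)*b = √(1 - 9/2) - 1*(-9) = √(-7/2) + 9 = I*√14/2 + 9 = 9 + I*√14/2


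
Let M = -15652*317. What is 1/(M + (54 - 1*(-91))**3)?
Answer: -1/1913059 ≈ -5.2272e-7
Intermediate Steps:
M = -4961684
1/(M + (54 - 1*(-91))**3) = 1/(-4961684 + (54 - 1*(-91))**3) = 1/(-4961684 + (54 + 91)**3) = 1/(-4961684 + 145**3) = 1/(-4961684 + 3048625) = 1/(-1913059) = -1/1913059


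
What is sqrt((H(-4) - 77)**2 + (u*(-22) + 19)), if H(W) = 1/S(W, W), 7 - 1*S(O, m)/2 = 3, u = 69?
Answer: 7*sqrt(5761)/8 ≈ 66.414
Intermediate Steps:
S(O, m) = 8 (S(O, m) = 14 - 2*3 = 14 - 6 = 8)
H(W) = 1/8
sqrt((H(-4) - 77)**2 + (u*(-22) + 19)) = sqrt((1/8 - 77)**2 + (69*(-22) + 19)) = sqrt((-615/8)**2 + (-1518 + 19)) = sqrt(378225/64 - 1499) = sqrt(282289/64) = 7*sqrt(5761)/8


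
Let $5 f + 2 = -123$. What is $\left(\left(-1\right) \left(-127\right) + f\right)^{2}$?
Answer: $10404$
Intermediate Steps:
$f = -25$ ($f = - \frac{2}{5} + \frac{1}{5} \left(-123\right) = - \frac{2}{5} - \frac{123}{5} = -25$)
$\left(\left(-1\right) \left(-127\right) + f\right)^{2} = \left(\left(-1\right) \left(-127\right) - 25\right)^{2} = \left(127 - 25\right)^{2} = 102^{2} = 10404$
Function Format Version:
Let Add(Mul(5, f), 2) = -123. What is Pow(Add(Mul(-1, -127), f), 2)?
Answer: 10404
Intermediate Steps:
f = -25 (f = Add(Rational(-2, 5), Mul(Rational(1, 5), -123)) = Add(Rational(-2, 5), Rational(-123, 5)) = -25)
Pow(Add(Mul(-1, -127), f), 2) = Pow(Add(Mul(-1, -127), -25), 2) = Pow(Add(127, -25), 2) = Pow(102, 2) = 10404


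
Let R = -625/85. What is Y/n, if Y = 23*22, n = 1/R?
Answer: -63250/17 ≈ -3720.6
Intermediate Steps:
R = -125/17 (R = -625*1/85 = -125/17 ≈ -7.3529)
n = -17/125 (n = 1/(-125/17) = -17/125 ≈ -0.13600)
Y = 506
Y/n = 506/(-17/125) = 506*(-125/17) = -63250/17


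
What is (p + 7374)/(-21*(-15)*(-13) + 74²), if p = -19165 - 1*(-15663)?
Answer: 3872/1381 ≈ 2.8038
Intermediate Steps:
p = -3502 (p = -19165 + 15663 = -3502)
(p + 7374)/(-21*(-15)*(-13) + 74²) = (-3502 + 7374)/(-21*(-15)*(-13) + 74²) = 3872/(315*(-13) + 5476) = 3872/(-4095 + 5476) = 3872/1381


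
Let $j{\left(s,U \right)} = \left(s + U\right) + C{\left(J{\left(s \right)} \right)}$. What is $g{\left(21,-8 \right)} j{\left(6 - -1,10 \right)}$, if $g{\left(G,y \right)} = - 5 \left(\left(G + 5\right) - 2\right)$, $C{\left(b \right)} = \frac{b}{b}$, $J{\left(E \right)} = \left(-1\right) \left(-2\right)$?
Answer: $-2160$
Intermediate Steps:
$J{\left(E \right)} = 2$
$C{\left(b \right)} = 1$
$g{\left(G,y \right)} = -15 - 5 G$ ($g{\left(G,y \right)} = - 5 \left(\left(5 + G\right) - 2\right) = - 5 \left(3 + G\right) = -15 - 5 G$)
$j{\left(s,U \right)} = 1 + U + s$ ($j{\left(s,U \right)} = \left(s + U\right) + 1 = \left(U + s\right) + 1 = 1 + U + s$)
$g{\left(21,-8 \right)} j{\left(6 - -1,10 \right)} = \left(-15 - 105\right) \left(1 + 10 + \left(6 - -1\right)\right) = \left(-15 - 105\right) \left(1 + 10 + \left(6 + 1\right)\right) = - 120 \left(1 + 10 + 7\right) = \left(-120\right) 18 = -2160$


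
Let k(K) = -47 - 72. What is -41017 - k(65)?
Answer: -40898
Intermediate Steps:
k(K) = -119
-41017 - k(65) = -41017 - 1*(-119) = -41017 + 119 = -40898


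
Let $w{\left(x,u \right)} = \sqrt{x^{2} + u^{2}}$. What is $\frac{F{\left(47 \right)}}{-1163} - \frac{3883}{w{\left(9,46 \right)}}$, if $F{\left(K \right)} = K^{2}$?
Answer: $- \frac{2209}{1163} - \frac{3883 \sqrt{13}}{169} \approx -84.742$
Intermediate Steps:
$w{\left(x,u \right)} = \sqrt{u^{2} + x^{2}}$
$\frac{F{\left(47 \right)}}{-1163} - \frac{3883}{w{\left(9,46 \right)}} = \frac{47^{2}}{-1163} - \frac{3883}{\sqrt{46^{2} + 9^{2}}} = 2209 \left(- \frac{1}{1163}\right) - \frac{3883}{\sqrt{2116 + 81}} = - \frac{2209}{1163} - \frac{3883}{\sqrt{2197}} = - \frac{2209}{1163} - \frac{3883}{13 \sqrt{13}} = - \frac{2209}{1163} - 3883 \frac{\sqrt{13}}{169} = - \frac{2209}{1163} - \frac{3883 \sqrt{13}}{169}$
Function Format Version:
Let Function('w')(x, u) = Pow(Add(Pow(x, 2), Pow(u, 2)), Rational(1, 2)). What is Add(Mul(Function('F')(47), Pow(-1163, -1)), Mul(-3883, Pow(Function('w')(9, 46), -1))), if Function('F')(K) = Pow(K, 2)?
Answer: Add(Rational(-2209, 1163), Mul(Rational(-3883, 169), Pow(13, Rational(1, 2)))) ≈ -84.742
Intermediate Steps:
Function('w')(x, u) = Pow(Add(Pow(u, 2), Pow(x, 2)), Rational(1, 2))
Add(Mul(Function('F')(47), Pow(-1163, -1)), Mul(-3883, Pow(Function('w')(9, 46), -1))) = Add(Mul(Pow(47, 2), Pow(-1163, -1)), Mul(-3883, Pow(Pow(Add(Pow(46, 2), Pow(9, 2)), Rational(1, 2)), -1))) = Add(Mul(2209, Rational(-1, 1163)), Mul(-3883, Pow(Pow(Add(2116, 81), Rational(1, 2)), -1))) = Add(Rational(-2209, 1163), Mul(-3883, Pow(Pow(2197, Rational(1, 2)), -1))) = Add(Rational(-2209, 1163), Mul(-3883, Pow(Mul(13, Pow(13, Rational(1, 2))), -1))) = Add(Rational(-2209, 1163), Mul(-3883, Mul(Rational(1, 169), Pow(13, Rational(1, 2))))) = Add(Rational(-2209, 1163), Mul(Rational(-3883, 169), Pow(13, Rational(1, 2))))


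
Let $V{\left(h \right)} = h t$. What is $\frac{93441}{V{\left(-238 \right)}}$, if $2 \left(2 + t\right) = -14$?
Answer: $\frac{31147}{714} \approx 43.623$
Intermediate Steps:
$t = -9$ ($t = -2 + \frac{1}{2} \left(-14\right) = -2 - 7 = -9$)
$V{\left(h \right)} = - 9 h$ ($V{\left(h \right)} = h \left(-9\right) = - 9 h$)
$\frac{93441}{V{\left(-238 \right)}} = \frac{93441}{\left(-9\right) \left(-238\right)} = \frac{93441}{2142} = 93441 \cdot \frac{1}{2142} = \frac{31147}{714}$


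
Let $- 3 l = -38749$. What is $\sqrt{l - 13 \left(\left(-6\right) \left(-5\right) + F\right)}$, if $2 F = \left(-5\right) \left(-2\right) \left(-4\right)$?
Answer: $\frac{\sqrt{115077}}{3} \approx 113.08$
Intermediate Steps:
$F = -20$ ($F = \frac{\left(-5\right) \left(-2\right) \left(-4\right)}{2} = \frac{10 \left(-4\right)}{2} = \frac{1}{2} \left(-40\right) = -20$)
$l = \frac{38749}{3}$ ($l = \left(- \frac{1}{3}\right) \left(-38749\right) = \frac{38749}{3} \approx 12916.0$)
$\sqrt{l - 13 \left(\left(-6\right) \left(-5\right) + F\right)} = \sqrt{\frac{38749}{3} - 13 \left(\left(-6\right) \left(-5\right) - 20\right)} = \sqrt{\frac{38749}{3} - 13 \left(30 - 20\right)} = \sqrt{\frac{38749}{3} - 130} = \sqrt{\frac{38359}{3}} = \frac{\sqrt{115077}}{3}$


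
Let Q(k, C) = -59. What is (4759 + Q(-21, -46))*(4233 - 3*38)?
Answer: 19359300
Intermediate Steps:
(4759 + Q(-21, -46))*(4233 - 3*38) = (4759 - 59)*(4233 - 3*38) = 4700*(4233 - 114) = 4700*4119 = 19359300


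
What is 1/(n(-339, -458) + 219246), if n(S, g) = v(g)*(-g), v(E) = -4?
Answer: 1/217414 ≈ 4.5995e-6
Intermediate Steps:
n(S, g) = 4*g (n(S, g) = -(-4)*g = 4*g)
1/(n(-339, -458) + 219246) = 1/(4*(-458) + 219246) = 1/(-1832 + 219246) = 1/217414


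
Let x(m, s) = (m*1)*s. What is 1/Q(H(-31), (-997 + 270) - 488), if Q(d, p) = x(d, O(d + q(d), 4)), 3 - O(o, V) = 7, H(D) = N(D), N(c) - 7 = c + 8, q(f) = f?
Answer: 1/64 ≈ 0.015625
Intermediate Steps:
N(c) = 15 + c (N(c) = 7 + (c + 8) = 7 + (8 + c) = 15 + c)
H(D) = 15 + D
O(o, V) = -4 (O(o, V) = 3 - 1*7 = 3 - 7 = -4)
x(m, s) = m*s
Q(d, p) = -4*d (Q(d, p) = d*(-4) = -4*d)
1/Q(H(-31), (-997 + 270) - 488) = 1/(-4*(15 - 31)) = 1/(-4*(-16)) = 1/64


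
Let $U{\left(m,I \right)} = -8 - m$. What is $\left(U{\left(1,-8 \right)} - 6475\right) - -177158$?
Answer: $170674$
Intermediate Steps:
$\left(U{\left(1,-8 \right)} - 6475\right) - -177158 = \left(\left(-8 - 1\right) - 6475\right) - -177158 = \left(\left(-8 - 1\right) - 6475\right) + 177158 = \left(-9 - 6475\right) + 177158 = -6484 + 177158 = 170674$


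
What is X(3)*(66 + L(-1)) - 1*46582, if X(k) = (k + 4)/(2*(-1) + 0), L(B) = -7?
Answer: -93577/2 ≈ -46789.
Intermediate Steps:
X(k) = -2 - k/2 (X(k) = (4 + k)/(-2 + 0) = (4 + k)/(-2) = (4 + k)*(-½) = -2 - k/2)
X(3)*(66 + L(-1)) - 1*46582 = (-2 - ½*3)*(66 - 7) - 1*46582 = (-2 - 3/2)*59 - 46582 = -7/2*59 - 46582 = -413/2 - 46582 = -93577/2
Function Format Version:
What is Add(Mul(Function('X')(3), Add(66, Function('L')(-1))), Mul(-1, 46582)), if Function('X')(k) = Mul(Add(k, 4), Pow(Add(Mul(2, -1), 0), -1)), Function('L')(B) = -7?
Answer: Rational(-93577, 2) ≈ -46789.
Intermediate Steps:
Function('X')(k) = Add(-2, Mul(Rational(-1, 2), k)) (Function('X')(k) = Mul(Add(4, k), Pow(Add(-2, 0), -1)) = Mul(Add(4, k), Pow(-2, -1)) = Mul(Add(4, k), Rational(-1, 2)) = Add(-2, Mul(Rational(-1, 2), k)))
Add(Mul(Function('X')(3), Add(66, Function('L')(-1))), Mul(-1, 46582)) = Add(Mul(Add(-2, Mul(Rational(-1, 2), 3)), Add(66, -7)), Mul(-1, 46582)) = Add(Mul(Add(-2, Rational(-3, 2)), 59), -46582) = Add(Mul(Rational(-7, 2), 59), -46582) = Add(Rational(-413, 2), -46582) = Rational(-93577, 2)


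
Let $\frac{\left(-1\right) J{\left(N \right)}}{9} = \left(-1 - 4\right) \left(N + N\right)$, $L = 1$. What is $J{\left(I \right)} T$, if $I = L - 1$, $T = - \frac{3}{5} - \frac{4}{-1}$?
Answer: $0$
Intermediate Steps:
$T = \frac{17}{5}$ ($T = \left(-3\right) \frac{1}{5} - -4 = - \frac{3}{5} + 4 = \frac{17}{5} \approx 3.4$)
$I = 0$ ($I = 1 - 1 = 0$)
$J{\left(N \right)} = 90 N$ ($J{\left(N \right)} = - 9 \left(-1 - 4\right) \left(N + N\right) = - 9 \left(- 5 \cdot 2 N\right) = - 9 \left(- 10 N\right) = 90 N$)
$J{\left(I \right)} T = 90 \cdot 0 \cdot \frac{17}{5} = 0 \cdot \frac{17}{5} = 0$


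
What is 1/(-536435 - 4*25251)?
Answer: -1/637439 ≈ -1.5688e-6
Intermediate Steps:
1/(-536435 - 4*25251) = 1/(-536435 - 101004) = 1/(-637439) = -1/637439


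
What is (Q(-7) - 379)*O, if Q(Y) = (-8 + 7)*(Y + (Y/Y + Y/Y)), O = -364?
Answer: 136136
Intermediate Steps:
Q(Y) = -2 - Y (Q(Y) = -(Y + (1 + 1)) = -(Y + 2) = -(2 + Y) = -2 - Y)
(Q(-7) - 379)*O = ((-2 - 1*(-7)) - 379)*(-364) = ((-2 + 7) - 379)*(-364) = (5 - 379)*(-364) = -374*(-364) = 136136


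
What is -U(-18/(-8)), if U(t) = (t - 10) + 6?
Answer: 7/4 ≈ 1.7500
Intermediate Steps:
U(t) = -4 + t (U(t) = (-10 + t) + 6 = -4 + t)
-U(-18/(-8)) = -(-4 - 18/(-8)) = -(-4 - 18*(-⅛)) = -(-4 + 9/4) = -1*(-7/4) = 7/4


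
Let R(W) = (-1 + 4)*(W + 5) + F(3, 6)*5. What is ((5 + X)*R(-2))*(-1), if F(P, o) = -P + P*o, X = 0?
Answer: -420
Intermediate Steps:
R(W) = 90 + 3*W (R(W) = (-1 + 4)*(W + 5) + (3*(-1 + 6))*5 = 3*(5 + W) + (3*5)*5 = (15 + 3*W) + 15*5 = (15 + 3*W) + 75 = 90 + 3*W)
((5 + X)*R(-2))*(-1) = ((5 + 0)*(90 + 3*(-2)))*(-1) = (5*(90 - 6))*(-1) = (5*84)*(-1) = 420*(-1) = -420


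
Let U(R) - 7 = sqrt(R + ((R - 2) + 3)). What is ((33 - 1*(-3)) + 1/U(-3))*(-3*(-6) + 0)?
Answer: 1951/3 - I*sqrt(5)/3 ≈ 650.33 - 0.74536*I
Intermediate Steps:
U(R) = 7 + sqrt(1 + 2*R) (U(R) = 7 + sqrt(R + ((R - 2) + 3)) = 7 + sqrt(R + ((-2 + R) + 3)) = 7 + sqrt(R + (1 + R)) = 7 + sqrt(1 + 2*R))
((33 - 1*(-3)) + 1/U(-3))*(-3*(-6) + 0) = ((33 - 1*(-3)) + 1/(7 + sqrt(1 + 2*(-3))))*(-3*(-6) + 0) = ((33 + 3) + 1/(7 + sqrt(1 - 6)))*(18 + 0) = (36 + 1/(7 + sqrt(-5)))*18 = (36 + 1/(7 + I*sqrt(5)))*18 = 648 + 18/(7 + I*sqrt(5))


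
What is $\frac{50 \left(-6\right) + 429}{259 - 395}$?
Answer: $- \frac{129}{136} \approx -0.94853$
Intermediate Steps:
$\frac{50 \left(-6\right) + 429}{259 - 395} = \frac{-300 + 429}{-136} = 129 \left(- \frac{1}{136}\right) = - \frac{129}{136}$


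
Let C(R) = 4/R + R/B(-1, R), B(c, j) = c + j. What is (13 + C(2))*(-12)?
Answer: -204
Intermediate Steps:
C(R) = 4/R + R/(-1 + R)
(13 + C(2))*(-12) = (13 + (4/2 + 2/(-1 + 2)))*(-12) = (13 + (4*(1/2) + 2/1))*(-12) = (13 + (2 + 2*1))*(-12) = (13 + (2 + 2))*(-12) = (13 + 4)*(-12) = 17*(-12) = -204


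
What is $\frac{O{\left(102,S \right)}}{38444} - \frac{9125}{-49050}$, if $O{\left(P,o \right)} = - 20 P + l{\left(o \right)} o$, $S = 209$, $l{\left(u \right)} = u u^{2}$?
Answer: $\frac{1871782210331}{37713564} \approx 49632.0$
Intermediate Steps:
$l{\left(u \right)} = u^{3}$
$O{\left(P,o \right)} = o^{4} - 20 P$ ($O{\left(P,o \right)} = - 20 P + o^{3} o = - 20 P + o^{4} = o^{4} - 20 P$)
$\frac{O{\left(102,S \right)}}{38444} - \frac{9125}{-49050} = \frac{209^{4} - 2040}{38444} - \frac{9125}{-49050} = \left(1908029761 - 2040\right) \frac{1}{38444} - - \frac{365}{1962} = 1908027721 \cdot \frac{1}{38444} + \frac{365}{1962} = \frac{1908027721}{38444} + \frac{365}{1962} = \frac{1871782210331}{37713564}$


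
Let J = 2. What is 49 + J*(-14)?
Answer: 21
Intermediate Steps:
49 + J*(-14) = 49 + 2*(-14) = 49 - 28 = 21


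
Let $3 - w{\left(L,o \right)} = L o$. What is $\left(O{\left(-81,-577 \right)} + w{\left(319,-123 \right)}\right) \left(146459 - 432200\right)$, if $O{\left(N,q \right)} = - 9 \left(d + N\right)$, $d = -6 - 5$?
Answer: $-11449070388$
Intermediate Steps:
$w{\left(L,o \right)} = 3 - L o$
$d = -11$ ($d = -6 - 5 = -11$)
$O{\left(N,q \right)} = 99 - 9 N$ ($O{\left(N,q \right)} = - 9 \left(-11 + N\right) = 99 - 9 N$)
$\left(O{\left(-81,-577 \right)} + w{\left(319,-123 \right)}\right) \left(146459 - 432200\right) = \left(\left(99 - -729\right) - \left(-3 + 319 \left(-123\right)\right)\right) \left(146459 - 432200\right) = \left(\left(99 + 729\right) + \left(3 + 39237\right)\right) \left(-285741\right) = \left(828 + 39240\right) \left(-285741\right) = 40068 \left(-285741\right) = -11449070388$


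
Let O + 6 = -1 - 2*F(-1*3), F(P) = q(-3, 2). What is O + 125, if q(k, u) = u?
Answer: 114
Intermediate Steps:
F(P) = 2
O = -11 (O = -6 + (-1 - 2*2) = -6 + (-1 - 4) = -6 - 5 = -11)
O + 125 = -11 + 125 = 114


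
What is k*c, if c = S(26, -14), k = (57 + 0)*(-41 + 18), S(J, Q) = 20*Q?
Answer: 367080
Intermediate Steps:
k = -1311 (k = 57*(-23) = -1311)
c = -280 (c = 20*(-14) = -280)
k*c = -1311*(-280) = 367080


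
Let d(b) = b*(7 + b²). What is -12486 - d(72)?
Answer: -386238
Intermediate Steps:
-12486 - d(72) = -12486 - 72*(7 + 72²) = -12486 - 72*(7 + 5184) = -12486 - 72*5191 = -12486 - 1*373752 = -12486 - 373752 = -386238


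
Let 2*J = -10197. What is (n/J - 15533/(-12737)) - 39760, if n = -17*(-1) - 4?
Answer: -5163838495801/129879189 ≈ -39759.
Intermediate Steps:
J = -10197/2 (J = (1/2)*(-10197) = -10197/2 ≈ -5098.5)
n = 13 (n = 17 - 4 = 13)
(n/J - 15533/(-12737)) - 39760 = (13/(-10197/2) - 15533/(-12737)) - 39760 = (13*(-2/10197) - 15533*(-1/12737)) - 39760 = (-26/10197 + 15533/12737) - 39760 = 158058839/129879189 - 39760 = -5163838495801/129879189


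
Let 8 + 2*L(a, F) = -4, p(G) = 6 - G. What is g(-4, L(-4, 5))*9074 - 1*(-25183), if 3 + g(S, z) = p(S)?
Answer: 88701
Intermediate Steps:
L(a, F) = -6 (L(a, F) = -4 + (1/2)*(-4) = -4 - 2 = -6)
g(S, z) = 3 - S (g(S, z) = -3 + (6 - S) = 3 - S)
g(-4, L(-4, 5))*9074 - 1*(-25183) = (3 - 1*(-4))*9074 - 1*(-25183) = (3 + 4)*9074 + 25183 = 7*9074 + 25183 = 63518 + 25183 = 88701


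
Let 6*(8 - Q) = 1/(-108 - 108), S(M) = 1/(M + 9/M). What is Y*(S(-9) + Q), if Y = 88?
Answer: 563167/810 ≈ 695.27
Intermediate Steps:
Q = 10369/1296 (Q = 8 - 1/(6*(-108 - 108)) = 8 - ⅙/(-216) = 8 - ⅙*(-1/216) = 8 + 1/1296 = 10369/1296 ≈ 8.0008)
Y*(S(-9) + Q) = 88*(-9/(9 + (-9)²) + 10369/1296) = 88*(-9/(9 + 81) + 10369/1296) = 88*(-9/90 + 10369/1296) = 88*(-9*1/90 + 10369/1296) = 88*(-⅒ + 10369/1296) = 88*(51197/6480) = 563167/810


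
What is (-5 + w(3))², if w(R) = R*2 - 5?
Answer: 16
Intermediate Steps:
w(R) = -5 + 2*R (w(R) = 2*R - 5 = -5 + 2*R)
(-5 + w(3))² = (-5 + (-5 + 2*3))² = (-5 + (-5 + 6))² = (-5 + 1)² = (-4)² = 16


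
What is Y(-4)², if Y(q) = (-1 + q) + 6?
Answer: 1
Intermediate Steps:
Y(q) = 5 + q
Y(-4)² = (5 - 4)² = 1² = 1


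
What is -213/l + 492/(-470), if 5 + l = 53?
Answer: -20621/3760 ≈ -5.4843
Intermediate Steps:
l = 48 (l = -5 + 53 = 48)
-213/l + 492/(-470) = -213/48 + 492/(-470) = -213*1/48 + 492*(-1/470) = -71/16 - 246/235 = -20621/3760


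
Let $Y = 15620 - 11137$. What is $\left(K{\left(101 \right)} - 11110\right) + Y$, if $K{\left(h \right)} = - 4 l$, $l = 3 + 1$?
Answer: $-6643$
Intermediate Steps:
$l = 4$
$Y = 4483$ ($Y = 15620 - 11137 = 4483$)
$K{\left(h \right)} = -16$ ($K{\left(h \right)} = \left(-4\right) 4 = -16$)
$\left(K{\left(101 \right)} - 11110\right) + Y = \left(-16 - 11110\right) + 4483 = -11126 + 4483 = -6643$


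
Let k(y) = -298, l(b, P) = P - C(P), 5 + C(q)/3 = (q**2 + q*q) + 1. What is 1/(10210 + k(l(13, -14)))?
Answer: 1/9912 ≈ 0.00010089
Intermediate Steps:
C(q) = -12 + 6*q**2 (C(q) = -15 + 3*((q**2 + q*q) + 1) = -15 + 3*((q**2 + q**2) + 1) = -15 + 3*(2*q**2 + 1) = -15 + 3*(1 + 2*q**2) = -15 + (3 + 6*q**2) = -12 + 6*q**2)
l(b, P) = 12 + P - 6*P**2 (l(b, P) = P - (-12 + 6*P**2) = P + (12 - 6*P**2) = 12 + P - 6*P**2)
1/(10210 + k(l(13, -14))) = 1/(10210 - 298) = 1/9912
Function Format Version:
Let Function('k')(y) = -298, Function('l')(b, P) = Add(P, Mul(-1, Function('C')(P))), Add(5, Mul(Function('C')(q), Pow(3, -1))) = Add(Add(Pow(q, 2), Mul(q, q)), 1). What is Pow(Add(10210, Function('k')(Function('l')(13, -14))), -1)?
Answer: Rational(1, 9912) ≈ 0.00010089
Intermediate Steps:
Function('C')(q) = Add(-12, Mul(6, Pow(q, 2))) (Function('C')(q) = Add(-15, Mul(3, Add(Add(Pow(q, 2), Mul(q, q)), 1))) = Add(-15, Mul(3, Add(Add(Pow(q, 2), Pow(q, 2)), 1))) = Add(-15, Mul(3, Add(Mul(2, Pow(q, 2)), 1))) = Add(-15, Mul(3, Add(1, Mul(2, Pow(q, 2))))) = Add(-15, Add(3, Mul(6, Pow(q, 2)))) = Add(-12, Mul(6, Pow(q, 2))))
Function('l')(b, P) = Add(12, P, Mul(-6, Pow(P, 2))) (Function('l')(b, P) = Add(P, Mul(-1, Add(-12, Mul(6, Pow(P, 2))))) = Add(P, Add(12, Mul(-6, Pow(P, 2)))) = Add(12, P, Mul(-6, Pow(P, 2))))
Pow(Add(10210, Function('k')(Function('l')(13, -14))), -1) = Pow(Add(10210, -298), -1) = Pow(9912, -1) = Rational(1, 9912)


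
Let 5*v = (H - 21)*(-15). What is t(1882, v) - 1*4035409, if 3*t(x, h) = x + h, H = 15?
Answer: -12104327/3 ≈ -4.0348e+6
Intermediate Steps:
v = 18 (v = ((15 - 21)*(-15))/5 = (-6*(-15))/5 = (⅕)*90 = 18)
t(x, h) = h/3 + x/3 (t(x, h) = (x + h)/3 = (h + x)/3 = h/3 + x/3)
t(1882, v) - 1*4035409 = ((⅓)*18 + (⅓)*1882) - 1*4035409 = (6 + 1882/3) - 4035409 = 1900/3 - 4035409 = -12104327/3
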